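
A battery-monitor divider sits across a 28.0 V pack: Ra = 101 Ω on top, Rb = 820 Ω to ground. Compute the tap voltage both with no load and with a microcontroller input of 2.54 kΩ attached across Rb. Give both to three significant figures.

Open-circuit: V = 28.0 × 820/(101 + 820) = 24.9 V.
With the load, Rb becomes Rb‖R_L = 619.9 Ω, so V = 28.0 × 619.9/720.9 = 24.1 V.

Unloaded: 24.9 V; loaded: 24.1 V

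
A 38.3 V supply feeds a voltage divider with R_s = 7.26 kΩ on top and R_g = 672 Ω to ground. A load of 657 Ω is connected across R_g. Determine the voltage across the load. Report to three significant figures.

V_out ≈ 1.68 V

The load sits in parallel with R_g: R_g‖R_L = (672 × 657) / (672 + 657) = 332.2 Ω.
V_out = 38.3 × 332.2 / (7260 + 332.2) = 38.3 × 332.2/7592 = 1.68 V.
(Unloaded it would have been 3.24 V.)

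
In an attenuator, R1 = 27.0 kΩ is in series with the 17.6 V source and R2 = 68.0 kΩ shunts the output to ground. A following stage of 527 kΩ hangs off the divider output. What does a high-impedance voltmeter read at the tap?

The load sits in parallel with R2: R2‖R_L = (68.0 × 527) / (68.0 + 527) = 60.23 kΩ.
V_out = 17.6 × 60.23 / (27.0 + 60.23) = 17.6 × 60.23/87.23 = 12.2 V.

V_out ≈ 12.2 V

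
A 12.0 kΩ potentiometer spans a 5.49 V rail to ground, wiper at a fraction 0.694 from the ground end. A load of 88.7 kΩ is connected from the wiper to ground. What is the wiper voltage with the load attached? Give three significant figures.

The wiper splits the pot into (1−α)R = 3.672 kΩ above and αR = 8.328 kΩ below.
Lower section ‖ load = 7.613 kΩ.
V_wiper = 5.49 × 7.613/(3.672 + 7.613) = 3.70 V.

V ≈ 3.70 V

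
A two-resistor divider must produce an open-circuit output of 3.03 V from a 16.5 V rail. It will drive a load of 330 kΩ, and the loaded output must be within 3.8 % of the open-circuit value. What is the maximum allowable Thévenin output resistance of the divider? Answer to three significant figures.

R_th ≤ 13.0 kΩ

Loading drop = R_th/(R_th + R_L) ≤ 0.0380, so R_th ≤ R_L · ε/(1−ε) = 330 kΩ × 0.0380/0.9620 = 13.0 kΩ.
(Any R1, R2 with R2/(R1+R2) = 0.184 and R1‖R2 ≤ 13.0 kΩ will meet the spec.)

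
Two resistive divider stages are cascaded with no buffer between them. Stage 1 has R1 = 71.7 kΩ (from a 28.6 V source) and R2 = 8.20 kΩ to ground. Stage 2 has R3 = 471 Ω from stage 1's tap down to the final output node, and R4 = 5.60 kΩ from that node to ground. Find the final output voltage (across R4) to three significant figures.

V_out ≈ 1.22 V

Stage 2 presents R3+R4 = 6071 Ω as a load on stage 1's tap.
Stage 1's lower leg becomes R2‖(R3+R4) = 3488 Ω, so V_mid = 28.6 × 3488/75190 = 1.327 V.
Stage 2 is itself unloaded: V_out = V_mid × R4/(R3+R4) = 1.327 × 5600/6071 = 1.22 V.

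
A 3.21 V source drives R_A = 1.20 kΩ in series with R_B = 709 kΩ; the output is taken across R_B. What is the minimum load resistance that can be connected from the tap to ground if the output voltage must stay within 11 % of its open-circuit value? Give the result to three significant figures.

Output resistance R_th = R_A‖R_B = (1.20 × 709)/710.2 = 1.198 kΩ.
The fractional drop is R_th/(R_th + R_L); requiring this ≤ 0.110 gives R_L ≥ R_th(1/0.110 − 1) = 1.198 × 8.091 = 9.69 kΩ.

R_L(min) ≈ 9.69 kΩ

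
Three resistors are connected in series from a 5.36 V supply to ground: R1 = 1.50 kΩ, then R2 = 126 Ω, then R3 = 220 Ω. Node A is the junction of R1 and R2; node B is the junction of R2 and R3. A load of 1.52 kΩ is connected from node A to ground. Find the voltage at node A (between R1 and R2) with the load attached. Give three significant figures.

V ≈ 0.848 V

Below node A the series string R2+R3 = 346.0 Ω sits in parallel with the 1520 Ω load: 281.8 Ω.
V_A = 5.36 × 281.8/(1500 + 281.8) = 0.848 V.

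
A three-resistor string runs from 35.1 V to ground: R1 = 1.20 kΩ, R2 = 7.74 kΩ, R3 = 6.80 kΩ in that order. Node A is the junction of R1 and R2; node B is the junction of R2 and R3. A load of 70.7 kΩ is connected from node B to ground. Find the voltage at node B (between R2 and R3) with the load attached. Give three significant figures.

At node B, R3 is in parallel with the load: R3‖R_L = 6.203 kΩ.
Below node A the resistance is R2 + (R3‖R_L) = 13.94 kΩ, so V_A = 35.1 × 13.94/15.14 = 32.32 V.
Then V_B = V_A × (R3‖R_L)/(R2 + R3‖R_L) = 32.32 × 6.203/13.94 = 14.4 V.

V ≈ 14.4 V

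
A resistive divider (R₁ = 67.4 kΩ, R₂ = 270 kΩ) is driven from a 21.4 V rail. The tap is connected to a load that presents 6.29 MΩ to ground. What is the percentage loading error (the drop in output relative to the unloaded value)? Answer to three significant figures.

0.850 %

The divider's output (Thévenin) resistance is R₁‖R₂ = 53.94 kΩ.
Fractional drop under load = R_th/(R_th + R_L) = 53.94 / (53.94 + 6290) = 0.008502.
So the output falls by 0.850 %.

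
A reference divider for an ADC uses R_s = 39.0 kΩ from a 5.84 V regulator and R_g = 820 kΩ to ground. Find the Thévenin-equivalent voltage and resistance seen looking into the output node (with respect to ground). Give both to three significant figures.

V_th = 5.57 V, R_th = 37.2 kΩ

V_th is the open-circuit tap voltage: 5.84 × 820/(39.0 + 820) = 5.57 V.
With the supply zeroed, R_s and R_g appear in parallel from the tap: R_th = R_s‖R_g = (39.0 × 820)/859.0 = 37.2 kΩ.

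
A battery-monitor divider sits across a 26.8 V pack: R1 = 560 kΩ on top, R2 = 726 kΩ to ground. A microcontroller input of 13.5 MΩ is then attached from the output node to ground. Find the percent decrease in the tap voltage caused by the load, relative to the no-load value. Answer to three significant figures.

The divider's output (Thévenin) resistance is R1‖R2 = 316.1 kΩ.
Fractional drop under load = R_th/(R_th + R_L) = 316.1 / (316.1 + 13500) = 0.02288.
So the output falls by 2.29 %.

2.29 %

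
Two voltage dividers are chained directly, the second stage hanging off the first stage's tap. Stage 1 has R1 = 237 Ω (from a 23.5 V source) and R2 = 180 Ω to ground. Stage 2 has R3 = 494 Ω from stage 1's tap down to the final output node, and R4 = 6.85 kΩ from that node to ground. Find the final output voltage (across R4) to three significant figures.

V_out ≈ 9.33 V

Stage 2 presents R3+R4 = 7344 Ω as a load on stage 1's tap.
Stage 1's lower leg becomes R2‖(R3+R4) = 175.7 Ω, so V_mid = 23.5 × 175.7/412.7 = 10.00 V.
Stage 2 is itself unloaded: V_out = V_mid × R4/(R3+R4) = 10.00 × 6850/7344 = 9.33 V.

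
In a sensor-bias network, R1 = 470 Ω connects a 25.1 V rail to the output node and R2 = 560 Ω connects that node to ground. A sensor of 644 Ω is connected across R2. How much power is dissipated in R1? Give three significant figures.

Total resistance from the source is R1 + (R2‖R_L) = 769.5 Ω, so I = 25.1/769.5 Ω = 32.62 mA.
P = I²·R1 = (32.62 mA)² × 470 Ω = 500 mW.

P ≈ 500 mW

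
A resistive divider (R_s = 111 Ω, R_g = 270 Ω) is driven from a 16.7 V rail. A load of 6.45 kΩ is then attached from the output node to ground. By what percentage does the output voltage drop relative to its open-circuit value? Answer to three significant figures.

1.20 %

The divider's output (Thévenin) resistance is R_s‖R_g = 78.66 Ω.
Fractional drop under load = R_th/(R_th + R_L) = 78.66 / (78.66 + 6450) = 0.01205.
So the output falls by 1.20 %.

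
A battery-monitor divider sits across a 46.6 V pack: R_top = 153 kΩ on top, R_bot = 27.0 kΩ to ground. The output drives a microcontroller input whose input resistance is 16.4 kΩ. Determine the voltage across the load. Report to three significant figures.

V_out ≈ 2.91 V

The load sits in parallel with R_bot: R_bot‖R_L = (27.0 × 16.4) / (27.0 + 16.4) = 10.20 kΩ.
V_out = 46.6 × 10.20 / (153 + 10.20) = 46.6 × 10.20/163.2 = 2.91 V.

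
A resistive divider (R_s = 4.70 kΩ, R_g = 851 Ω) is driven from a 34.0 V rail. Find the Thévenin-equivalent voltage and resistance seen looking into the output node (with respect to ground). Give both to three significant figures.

V_th = 5.21 V, R_th = 721 Ω

V_th is the open-circuit tap voltage: 34.0 × 851/(4700 + 851) = 5.21 V.
With the supply zeroed, R_s and R_g appear in parallel from the tap: R_th = R_s‖R_g = (4700 × 851)/5551 = 721 Ω.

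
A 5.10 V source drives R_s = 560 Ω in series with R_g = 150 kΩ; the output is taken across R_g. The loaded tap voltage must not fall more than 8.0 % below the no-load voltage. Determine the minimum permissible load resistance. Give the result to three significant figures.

R_L(min) ≈ 6.42 kΩ

Output resistance R_th = R_s‖R_g = (560 × 150000)/150600 = 557.9 Ω.
The fractional drop is R_th/(R_th + R_L); requiring this ≤ 0.0800 gives R_L ≥ R_th(1/0.0800 − 1) = 557.9 × 11.50 = 6.42 kΩ.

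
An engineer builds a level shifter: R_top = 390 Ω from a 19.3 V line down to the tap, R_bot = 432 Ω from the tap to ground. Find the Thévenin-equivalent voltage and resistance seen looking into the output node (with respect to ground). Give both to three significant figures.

V_th is the open-circuit tap voltage: 19.3 × 432/(390 + 432) = 10.1 V.
With the supply zeroed, R_top and R_bot appear in parallel from the tap: R_th = R_top‖R_bot = (390 × 432)/822.0 = 205 Ω.

V_th = 10.1 V, R_th = 205 Ω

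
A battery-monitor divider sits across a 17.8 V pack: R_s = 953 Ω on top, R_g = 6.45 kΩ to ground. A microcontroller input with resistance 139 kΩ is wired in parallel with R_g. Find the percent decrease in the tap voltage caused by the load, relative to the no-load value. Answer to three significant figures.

0.594 %

The divider's output (Thévenin) resistance is R_s‖R_g = 830.3 Ω.
Fractional drop under load = R_th/(R_th + R_L) = 830.3 / (830.3 + 139000) = 0.005938.
So the output falls by 0.594 %.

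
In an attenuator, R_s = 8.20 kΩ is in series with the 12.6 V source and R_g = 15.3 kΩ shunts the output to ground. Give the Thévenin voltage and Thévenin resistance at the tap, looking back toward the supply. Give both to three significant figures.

V_th is the open-circuit tap voltage: 12.6 × 15.3/(8.20 + 15.3) = 8.20 V.
With the supply zeroed, R_s and R_g appear in parallel from the tap: R_th = R_s‖R_g = (8.20 × 15.3)/23.50 = 5.34 kΩ.

V_th = 8.20 V, R_th = 5.34 kΩ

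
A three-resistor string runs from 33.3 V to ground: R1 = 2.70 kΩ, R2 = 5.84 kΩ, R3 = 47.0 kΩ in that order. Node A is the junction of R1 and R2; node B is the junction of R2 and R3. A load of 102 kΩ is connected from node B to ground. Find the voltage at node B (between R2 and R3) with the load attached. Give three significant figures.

V ≈ 26.3 V

At node B, R3 is in parallel with the load: R3‖R_L = 32.17 kΩ.
Below node A the resistance is R2 + (R3‖R_L) = 38.01 kΩ, so V_A = 33.3 × 38.01/40.71 = 31.09 V.
Then V_B = V_A × (R3‖R_L)/(R2 + R3‖R_L) = 31.09 × 32.17/38.01 = 26.3 V.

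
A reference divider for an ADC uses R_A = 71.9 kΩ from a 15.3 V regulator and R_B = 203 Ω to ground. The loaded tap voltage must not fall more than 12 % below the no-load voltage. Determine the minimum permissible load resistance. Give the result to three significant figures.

R_L(min) ≈ 1.48 kΩ

Output resistance R_th = R_A‖R_B = (71900 × 203)/72100 = 202.4 Ω.
The fractional drop is R_th/(R_th + R_L); requiring this ≤ 0.120 gives R_L ≥ R_th(1/0.120 − 1) = 202.4 × 7.333 = 1.48 kΩ.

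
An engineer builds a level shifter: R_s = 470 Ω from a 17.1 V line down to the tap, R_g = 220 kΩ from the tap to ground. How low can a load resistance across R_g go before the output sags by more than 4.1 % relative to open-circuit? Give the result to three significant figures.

R_L(min) ≈ 11.0 kΩ

Output resistance R_th = R_s‖R_g = (470 × 220000)/220500 = 469.0 Ω.
The fractional drop is R_th/(R_th + R_L); requiring this ≤ 0.0410 gives R_L ≥ R_th(1/0.0410 − 1) = 469.0 × 23.39 = 11.0 kΩ.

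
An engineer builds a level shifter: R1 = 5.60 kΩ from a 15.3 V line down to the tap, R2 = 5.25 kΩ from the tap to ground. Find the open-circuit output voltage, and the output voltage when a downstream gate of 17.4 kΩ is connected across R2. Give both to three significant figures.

Open-circuit: V = 15.3 × 5.25/(5.60 + 5.25) = 7.40 V.
With the load, R2 becomes R2‖R_L = 4.033 kΩ, so V = 15.3 × 4.033/9.633 = 6.41 V.

Unloaded: 7.40 V; loaded: 6.41 V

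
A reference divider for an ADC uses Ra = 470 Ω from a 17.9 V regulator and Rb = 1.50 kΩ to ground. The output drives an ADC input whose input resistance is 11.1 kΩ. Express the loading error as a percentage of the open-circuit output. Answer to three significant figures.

3.12 %

The divider's output (Thévenin) resistance is Ra‖Rb = 357.9 Ω.
Fractional drop under load = R_th/(R_th + R_L) = 357.9 / (357.9 + 11100) = 0.03123.
So the output falls by 3.12 %.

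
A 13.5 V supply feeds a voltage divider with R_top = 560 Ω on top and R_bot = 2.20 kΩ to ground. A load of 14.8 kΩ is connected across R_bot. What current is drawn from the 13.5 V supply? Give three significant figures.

R_bot‖R_L = 1915 Ω, so the source sees R_top + R_bot‖R_L = 2475 Ω.
I = 13.5 V / 2475 Ω = 5.45 mA.

I ≈ 5.45 mA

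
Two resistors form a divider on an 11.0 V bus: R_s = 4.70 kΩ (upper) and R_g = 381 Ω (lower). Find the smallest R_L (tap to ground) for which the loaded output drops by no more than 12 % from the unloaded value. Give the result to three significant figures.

Output resistance R_th = R_s‖R_g = (4700 × 381)/5081 = 352.4 Ω.
The fractional drop is R_th/(R_th + R_L); requiring this ≤ 0.120 gives R_L ≥ R_th(1/0.120 − 1) = 352.4 × 7.333 = 2.58 kΩ.

R_L(min) ≈ 2.58 kΩ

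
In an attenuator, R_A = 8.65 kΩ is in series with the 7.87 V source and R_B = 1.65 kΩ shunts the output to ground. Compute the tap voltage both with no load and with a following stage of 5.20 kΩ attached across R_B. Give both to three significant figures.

Open-circuit: V = 7.87 × 1.65/(8.65 + 1.65) = 1.26 V.
With the load, R_B becomes R_B‖R_L = 1.253 kΩ, so V = 7.87 × 1.253/9.903 = 0.995 V.

Unloaded: 1.26 V; loaded: 0.995 V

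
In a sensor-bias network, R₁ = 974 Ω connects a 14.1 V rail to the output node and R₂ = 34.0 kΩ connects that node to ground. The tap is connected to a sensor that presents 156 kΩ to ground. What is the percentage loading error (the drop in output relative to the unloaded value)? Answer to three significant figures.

0.603 %

The divider's output (Thévenin) resistance is R₁‖R₂ = 946.9 Ω.
Fractional drop under load = R_th/(R_th + R_L) = 946.9 / (946.9 + 156000) = 0.006033.
So the output falls by 0.603 %.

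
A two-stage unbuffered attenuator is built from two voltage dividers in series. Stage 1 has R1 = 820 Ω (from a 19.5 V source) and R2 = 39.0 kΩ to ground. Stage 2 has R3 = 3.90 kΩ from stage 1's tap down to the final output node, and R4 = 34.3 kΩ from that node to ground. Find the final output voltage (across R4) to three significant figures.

V_out ≈ 16.8 V

Stage 2 presents R3+R4 = 38200 Ω as a load on stage 1's tap.
Stage 1's lower leg becomes R2‖(R3+R4) = 19300 Ω, so V_mid = 19.5 × 19300/20120 = 18.71 V.
Stage 2 is itself unloaded: V_out = V_mid × R4/(R3+R4) = 18.71 × 34300/38200 = 16.8 V.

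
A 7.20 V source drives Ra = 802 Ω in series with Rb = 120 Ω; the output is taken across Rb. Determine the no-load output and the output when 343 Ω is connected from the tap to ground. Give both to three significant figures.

Open-circuit: V = 7.20 × 120/(802 + 120) = 0.937 V.
With the load, Rb becomes Rb‖R_L = 88.90 Ω, so V = 7.20 × 88.90/890.9 = 0.718 V.

Unloaded: 0.937 V; loaded: 0.718 V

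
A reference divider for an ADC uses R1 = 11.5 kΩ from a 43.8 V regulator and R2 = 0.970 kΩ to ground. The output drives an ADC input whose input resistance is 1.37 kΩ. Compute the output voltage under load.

V_out ≈ 2.06 V

The load sits in parallel with R2: R2‖R_L = (970 × 1370) / (970 + 1370) = 567.9 Ω.
V_out = 43.8 × 567.9 / (11500 + 567.9) = 43.8 × 567.9/12070 = 2.06 V.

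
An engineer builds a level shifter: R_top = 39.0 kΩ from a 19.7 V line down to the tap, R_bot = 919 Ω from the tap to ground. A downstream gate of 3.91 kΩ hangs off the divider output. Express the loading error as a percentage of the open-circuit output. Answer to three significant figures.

The divider's output (Thévenin) resistance is R_top‖R_bot = 897.8 Ω.
Fractional drop under load = R_th/(R_th + R_L) = 897.8 / (897.8 + 3910) = 0.1867.
So the output falls by 18.7 %.

18.7 %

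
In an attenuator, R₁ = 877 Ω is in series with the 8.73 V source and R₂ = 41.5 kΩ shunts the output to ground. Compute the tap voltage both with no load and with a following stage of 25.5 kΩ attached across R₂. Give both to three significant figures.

Unloaded: 8.55 V; loaded: 8.27 V

Open-circuit: V = 8.73 × 41500/(877 + 41500) = 8.55 V.
With the load, R₂ becomes R₂‖R_L = 15790 Ω, so V = 8.73 × 15790/16670 = 8.27 V.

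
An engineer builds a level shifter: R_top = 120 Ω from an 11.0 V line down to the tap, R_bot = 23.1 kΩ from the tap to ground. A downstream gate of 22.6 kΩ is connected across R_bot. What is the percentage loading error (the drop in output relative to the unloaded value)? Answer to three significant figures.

0.525 %

The divider's output (Thévenin) resistance is R_top‖R_bot = 119.4 Ω.
Fractional drop under load = R_th/(R_th + R_L) = 119.4 / (119.4 + 22600) = 0.005255.
So the output falls by 0.525 %.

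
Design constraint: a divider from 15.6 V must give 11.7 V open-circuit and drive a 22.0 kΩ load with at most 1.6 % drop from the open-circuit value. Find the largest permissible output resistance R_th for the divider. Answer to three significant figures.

R_th ≤ 358 Ω

Loading drop = R_th/(R_th + R_L) ≤ 0.0160, so R_th ≤ R_L · ε/(1−ε) = 22.0 kΩ × 0.0160/0.9840 = 358 Ω.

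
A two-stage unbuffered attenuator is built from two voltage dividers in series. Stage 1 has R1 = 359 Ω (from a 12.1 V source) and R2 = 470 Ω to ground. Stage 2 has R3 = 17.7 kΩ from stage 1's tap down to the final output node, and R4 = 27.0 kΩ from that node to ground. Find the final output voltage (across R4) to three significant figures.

Stage 2 presents R3+R4 = 44700 Ω as a load on stage 1's tap.
Stage 1's lower leg becomes R2‖(R3+R4) = 465.1 Ω, so V_mid = 12.1 × 465.1/824.1 = 6.829 V.
Stage 2 is itself unloaded: V_out = V_mid × R4/(R3+R4) = 6.829 × 27000/44700 = 4.12 V.

V_out ≈ 4.12 V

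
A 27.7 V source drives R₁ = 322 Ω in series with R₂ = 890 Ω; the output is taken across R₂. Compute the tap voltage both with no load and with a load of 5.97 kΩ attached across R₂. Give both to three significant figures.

Unloaded: 20.3 V; loaded: 19.6 V

Open-circuit: V = 27.7 × 890/(322 + 890) = 20.3 V.
With the load, R₂ becomes R₂‖R_L = 774.5 Ω, so V = 27.7 × 774.5/1097 = 19.6 V.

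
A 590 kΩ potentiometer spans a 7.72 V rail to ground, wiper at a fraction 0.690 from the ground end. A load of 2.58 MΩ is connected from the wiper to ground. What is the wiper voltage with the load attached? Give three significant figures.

The wiper splits the pot into (1−α)R = 182.9 kΩ above and αR = 407.1 kΩ below.
Lower section ‖ load = 351.6 kΩ.
V_wiper = 7.72 × 351.6/(182.9 + 351.6) = 5.08 V.

V ≈ 5.08 V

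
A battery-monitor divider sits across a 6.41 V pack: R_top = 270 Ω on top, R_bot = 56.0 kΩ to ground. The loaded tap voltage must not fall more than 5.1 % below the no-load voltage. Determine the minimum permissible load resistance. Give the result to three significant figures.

Output resistance R_th = R_top‖R_bot = (270 × 56000)/56270 = 268.7 Ω.
The fractional drop is R_th/(R_th + R_L); requiring this ≤ 0.0510 gives R_L ≥ R_th(1/0.0510 − 1) = 268.7 × 18.61 = 5.00 kΩ.

R_L(min) ≈ 5.00 kΩ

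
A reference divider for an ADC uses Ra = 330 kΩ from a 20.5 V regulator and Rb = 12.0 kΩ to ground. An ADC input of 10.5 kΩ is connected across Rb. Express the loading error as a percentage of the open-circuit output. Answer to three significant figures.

Unloaded V = 20.5 × 12.0/342.0 = 0.7193 V.
Loaded: Rb‖R_L = 5.600 kΩ, giving V = 20.5 × 5.600/335.6 = 0.3421 V.
Drop = (0.7193 − 0.3421) / 0.7193 = 52.4 %.

52.4 %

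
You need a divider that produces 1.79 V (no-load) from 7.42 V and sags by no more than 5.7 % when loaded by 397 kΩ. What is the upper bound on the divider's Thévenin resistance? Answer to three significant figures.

R_th ≤ 24.0 kΩ

Loading drop = R_th/(R_th + R_L) ≤ 0.0570, so R_th ≤ R_L · ε/(1−ε) = 397 kΩ × 0.0570/0.9430 = 24.0 kΩ.
(Any R1, R2 with R2/(R1+R2) = 0.241 and R1‖R2 ≤ 24.0 kΩ will meet the spec.)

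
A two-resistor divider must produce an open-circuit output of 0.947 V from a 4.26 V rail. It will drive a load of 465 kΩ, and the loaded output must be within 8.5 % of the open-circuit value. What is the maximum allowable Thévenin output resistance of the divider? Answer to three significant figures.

R_th ≤ 43.2 kΩ

Loading drop = R_th/(R_th + R_L) ≤ 0.0850, so R_th ≤ R_L · ε/(1−ε) = 465 kΩ × 0.0850/0.9150 = 43.2 kΩ.
(Any R1, R2 with R2/(R1+R2) = 0.222 and R1‖R2 ≤ 43.2 kΩ will meet the spec.)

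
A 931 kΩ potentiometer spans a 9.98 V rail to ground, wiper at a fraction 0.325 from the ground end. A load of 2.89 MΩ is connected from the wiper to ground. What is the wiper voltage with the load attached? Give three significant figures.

The wiper splits the pot into (1−α)R = 628.4 kΩ above and αR = 302.6 kΩ below.
Lower section ‖ load = 273.9 kΩ.
V_wiper = 9.98 × 273.9/(628.4 + 273.9) = 3.03 V.

V ≈ 3.03 V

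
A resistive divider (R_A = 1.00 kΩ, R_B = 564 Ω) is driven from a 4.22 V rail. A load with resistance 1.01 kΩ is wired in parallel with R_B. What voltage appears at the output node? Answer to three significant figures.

The load sits in parallel with R_B: R_B‖R_L = (564 × 1010) / (564 + 1010) = 361.9 Ω.
V_out = 4.22 × 361.9 / (1000 + 361.9) = 4.22 × 361.9/1362 = 1.12 V.
(Unloaded it would have been 1.52 V.)

V_out ≈ 1.12 V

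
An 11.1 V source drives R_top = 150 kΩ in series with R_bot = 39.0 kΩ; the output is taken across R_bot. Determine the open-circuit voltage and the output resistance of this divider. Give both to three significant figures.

V_th is the open-circuit tap voltage: 11.1 × 39.0/(150 + 39.0) = 2.29 V.
With the supply zeroed, R_top and R_bot appear in parallel from the tap: R_th = R_top‖R_bot = (150 × 39.0)/189.0 = 31.0 kΩ.

V_th = 2.29 V, R_th = 31.0 kΩ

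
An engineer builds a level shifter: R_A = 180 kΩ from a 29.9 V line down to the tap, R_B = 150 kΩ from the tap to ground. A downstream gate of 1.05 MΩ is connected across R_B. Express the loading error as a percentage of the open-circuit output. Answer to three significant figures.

The divider's output (Thévenin) resistance is R_A‖R_B = 81.82 kΩ.
Fractional drop under load = R_th/(R_th + R_L) = 81.82 / (81.82 + 1050) = 0.07229.
So the output falls by 7.23 %.

7.23 %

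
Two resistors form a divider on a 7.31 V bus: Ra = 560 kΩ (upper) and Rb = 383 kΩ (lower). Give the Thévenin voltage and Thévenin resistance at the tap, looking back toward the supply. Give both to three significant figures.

V_th is the open-circuit tap voltage: 7.31 × 383/(560 + 383) = 2.97 V.
With the supply zeroed, Ra and Rb appear in parallel from the tap: R_th = Ra‖Rb = (560 × 383)/943.0 = 227 kΩ.

V_th = 2.97 V, R_th = 227 kΩ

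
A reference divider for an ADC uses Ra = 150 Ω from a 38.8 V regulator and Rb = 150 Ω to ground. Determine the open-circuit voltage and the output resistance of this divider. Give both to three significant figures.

V_th = 19.4 V, R_th = 75.0 Ω

V_th is the open-circuit tap voltage: 38.8 × 150/(150 + 150) = 19.4 V.
With the supply zeroed, Ra and Rb appear in parallel from the tap: R_th = Ra‖Rb = (150 × 150)/300.0 = 75.0 Ω.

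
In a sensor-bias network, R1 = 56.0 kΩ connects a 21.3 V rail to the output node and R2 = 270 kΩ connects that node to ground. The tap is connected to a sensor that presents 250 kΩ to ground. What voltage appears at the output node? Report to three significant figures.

The load sits in parallel with R2: R2‖R_L = (270 × 250) / (270 + 250) = 129.8 kΩ.
V_out = 21.3 × 129.8 / (56.0 + 129.8) = 21.3 × 129.8/185.8 = 14.9 V.

V_out ≈ 14.9 V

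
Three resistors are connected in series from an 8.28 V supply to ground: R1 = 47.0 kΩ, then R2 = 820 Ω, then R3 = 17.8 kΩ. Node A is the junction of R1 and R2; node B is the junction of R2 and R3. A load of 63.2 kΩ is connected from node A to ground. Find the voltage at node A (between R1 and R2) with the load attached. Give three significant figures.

V ≈ 1.94 V

Below node A the series string R2+R3 = 18620 Ω sits in parallel with the 63200 Ω load: 14380 Ω.
V_A = 8.28 × 14380/(47000 + 14380) = 1.94 V.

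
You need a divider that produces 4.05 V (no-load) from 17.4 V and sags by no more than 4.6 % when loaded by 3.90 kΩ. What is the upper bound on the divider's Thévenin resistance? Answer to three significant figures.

R_th ≤ 188 Ω

Loading drop = R_th/(R_th + R_L) ≤ 0.0460, so R_th ≤ R_L · ε/(1−ε) = 3.90 kΩ × 0.0460/0.9540 = 188 Ω.
(Any R1, R2 with R2/(R1+R2) = 0.233 and R1‖R2 ≤ 188 Ω will meet the spec.)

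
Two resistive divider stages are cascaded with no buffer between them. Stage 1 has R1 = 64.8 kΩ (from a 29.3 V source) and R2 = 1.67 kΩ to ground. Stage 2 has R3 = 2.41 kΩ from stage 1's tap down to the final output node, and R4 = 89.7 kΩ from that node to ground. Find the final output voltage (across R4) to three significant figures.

V_out ≈ 0.704 V

Stage 2 presents R3+R4 = 92.11 kΩ as a load on stage 1's tap.
Stage 1's lower leg becomes R2‖(R3+R4) = 1.640 kΩ, so V_mid = 29.3 × 1.640/66.44 = 0.7234 V.
Stage 2 is itself unloaded: V_out = V_mid × R4/(R3+R4) = 0.7234 × 89.7/92.11 = 0.704 V.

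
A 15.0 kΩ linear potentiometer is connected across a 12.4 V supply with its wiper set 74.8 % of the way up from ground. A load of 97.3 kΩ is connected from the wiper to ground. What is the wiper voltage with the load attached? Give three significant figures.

The wiper splits the pot into (1−α)R = 3.780 kΩ above and αR = 11.22 kΩ below.
Lower section ‖ load = 10.06 kΩ.
V_wiper = 12.4 × 10.06/(3.780 + 10.06) = 9.01 V.

V ≈ 9.01 V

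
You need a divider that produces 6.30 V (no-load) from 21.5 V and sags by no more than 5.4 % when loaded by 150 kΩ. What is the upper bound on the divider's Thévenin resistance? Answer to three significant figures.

R_th ≤ 8.56 kΩ

Loading drop = R_th/(R_th + R_L) ≤ 0.0540, so R_th ≤ R_L · ε/(1−ε) = 150 kΩ × 0.0540/0.9460 = 8.56 kΩ.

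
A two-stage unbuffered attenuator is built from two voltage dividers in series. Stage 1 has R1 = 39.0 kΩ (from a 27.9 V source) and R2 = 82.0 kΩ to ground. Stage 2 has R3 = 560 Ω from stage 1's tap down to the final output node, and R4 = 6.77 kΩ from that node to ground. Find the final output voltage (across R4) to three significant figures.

V_out ≈ 3.79 V

Stage 2 presents R3+R4 = 7330 Ω as a load on stage 1's tap.
Stage 1's lower leg becomes R2‖(R3+R4) = 6729 Ω, so V_mid = 27.9 × 6729/45730 = 4.105 V.
Stage 2 is itself unloaded: V_out = V_mid × R4/(R3+R4) = 4.105 × 6770/7330 = 3.79 V.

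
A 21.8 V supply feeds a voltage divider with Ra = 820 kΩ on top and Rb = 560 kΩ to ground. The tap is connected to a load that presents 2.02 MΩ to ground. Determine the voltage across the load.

V_out ≈ 7.60 V

The load sits in parallel with Rb: Rb‖R_L = (560 × 2020) / (560 + 2020) = 438.4 kΩ.
V_out = 21.8 × 438.4 / (820 + 438.4) = 21.8 × 438.4/1258 = 7.60 V.
(Unloaded it would have been 8.85 V.)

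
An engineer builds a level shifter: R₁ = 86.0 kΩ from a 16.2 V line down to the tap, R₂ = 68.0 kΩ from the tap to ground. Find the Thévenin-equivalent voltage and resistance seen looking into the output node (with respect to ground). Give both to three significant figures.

V_th = 7.15 V, R_th = 38.0 kΩ

V_th is the open-circuit tap voltage: 16.2 × 68.0/(86.0 + 68.0) = 7.15 V.
With the supply zeroed, R₁ and R₂ appear in parallel from the tap: R_th = R₁‖R₂ = (86.0 × 68.0)/154.0 = 38.0 kΩ.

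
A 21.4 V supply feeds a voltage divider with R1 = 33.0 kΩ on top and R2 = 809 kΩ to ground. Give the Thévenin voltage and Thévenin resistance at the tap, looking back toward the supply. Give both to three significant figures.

V_th = 20.6 V, R_th = 31.7 kΩ

V_th is the open-circuit tap voltage: 21.4 × 809/(33.0 + 809) = 20.6 V.
With the supply zeroed, R1 and R2 appear in parallel from the tap: R_th = R1‖R2 = (33.0 × 809)/842.0 = 31.7 kΩ.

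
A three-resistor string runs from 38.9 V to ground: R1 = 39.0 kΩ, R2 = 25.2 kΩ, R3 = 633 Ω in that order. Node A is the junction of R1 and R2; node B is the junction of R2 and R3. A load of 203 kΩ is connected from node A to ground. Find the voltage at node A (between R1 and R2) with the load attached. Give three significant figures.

V ≈ 14.4 V

Below node A the series string R2+R3 = 25830 Ω sits in parallel with the 203000 Ω load: 22920 Ω.
V_A = 38.9 × 22920/(39000 + 22920) = 14.4 V.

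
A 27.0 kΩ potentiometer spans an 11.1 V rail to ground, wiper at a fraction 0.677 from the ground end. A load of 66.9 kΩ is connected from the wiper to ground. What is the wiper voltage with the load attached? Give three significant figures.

The wiper splits the pot into (1−α)R = 8.721 kΩ above and αR = 18.28 kΩ below.
Lower section ‖ load = 14.36 kΩ.
V_wiper = 11.1 × 14.36/(8.721 + 14.36) = 6.91 V.

V ≈ 6.91 V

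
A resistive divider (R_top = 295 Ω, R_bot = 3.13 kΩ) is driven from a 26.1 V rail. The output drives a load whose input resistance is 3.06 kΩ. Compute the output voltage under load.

V_out ≈ 21.9 V

The load sits in parallel with R_bot: R_bot‖R_L = (3130 × 3060) / (3130 + 3060) = 1547 Ω.
V_out = 26.1 × 1547 / (295 + 1547) = 26.1 × 1547/1842 = 21.9 V.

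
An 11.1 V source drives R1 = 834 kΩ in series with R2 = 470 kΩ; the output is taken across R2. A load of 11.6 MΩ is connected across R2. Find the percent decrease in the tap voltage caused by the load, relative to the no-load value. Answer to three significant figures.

2.53 %

The divider's output (Thévenin) resistance is R1‖R2 = 300.6 kΩ.
Fractional drop under load = R_th/(R_th + R_L) = 300.6 / (300.6 + 11600) = 0.02526.
So the output falls by 2.53 %.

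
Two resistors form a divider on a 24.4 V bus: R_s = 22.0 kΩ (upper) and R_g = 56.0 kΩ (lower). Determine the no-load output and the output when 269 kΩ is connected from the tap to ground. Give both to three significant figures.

Unloaded: 17.5 V; loaded: 16.5 V

Open-circuit: V = 24.4 × 56.0/(22.0 + 56.0) = 17.5 V.
With the load, R_g becomes R_g‖R_L = 46.35 kΩ, so V = 24.4 × 46.35/68.35 = 16.5 V.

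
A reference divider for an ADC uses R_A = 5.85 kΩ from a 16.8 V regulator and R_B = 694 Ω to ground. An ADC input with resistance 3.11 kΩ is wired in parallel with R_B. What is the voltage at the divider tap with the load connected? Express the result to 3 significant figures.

The load sits in parallel with R_B: R_B‖R_L = (694 × 3110) / (694 + 3110) = 567.4 Ω.
V_out = 16.8 × 567.4 / (5850 + 567.4) = 16.8 × 567.4/6417 = 1.49 V.

V_out ≈ 1.49 V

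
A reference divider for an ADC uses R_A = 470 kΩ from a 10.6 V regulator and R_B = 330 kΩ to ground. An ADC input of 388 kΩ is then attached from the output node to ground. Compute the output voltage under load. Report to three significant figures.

The load sits in parallel with R_B: R_B‖R_L = (330 × 388) / (330 + 388) = 178.3 kΩ.
V_out = 10.6 × 178.3 / (470 + 178.3) = 10.6 × 178.3/648.3 = 2.92 V.
(Unloaded it would have been 4.37 V.)

V_out ≈ 2.92 V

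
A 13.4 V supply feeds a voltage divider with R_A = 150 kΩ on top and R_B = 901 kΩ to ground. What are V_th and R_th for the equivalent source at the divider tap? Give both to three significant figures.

V_th is the open-circuit tap voltage: 13.4 × 901/(150 + 901) = 11.5 V.
With the supply zeroed, R_A and R_B appear in parallel from the tap: R_th = R_A‖R_B = (150 × 901)/1051 = 129 kΩ.

V_th = 11.5 V, R_th = 129 kΩ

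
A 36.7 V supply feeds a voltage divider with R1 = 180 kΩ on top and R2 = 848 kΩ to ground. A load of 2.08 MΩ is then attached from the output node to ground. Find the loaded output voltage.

V_out ≈ 28.3 V

The load sits in parallel with R2: R2‖R_L = (848 × 2080) / (848 + 2080) = 602.4 kΩ.
V_out = 36.7 × 602.4 / (180 + 602.4) = 36.7 × 602.4/782.4 = 28.3 V.
(Unloaded it would have been 30.3 V.)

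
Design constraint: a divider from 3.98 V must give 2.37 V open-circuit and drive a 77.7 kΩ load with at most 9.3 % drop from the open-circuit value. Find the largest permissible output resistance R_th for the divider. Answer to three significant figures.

R_th ≤ 7.97 kΩ

Loading drop = R_th/(R_th + R_L) ≤ 0.0930, so R_th ≤ R_L · ε/(1−ε) = 77.7 kΩ × 0.0930/0.9070 = 7.97 kΩ.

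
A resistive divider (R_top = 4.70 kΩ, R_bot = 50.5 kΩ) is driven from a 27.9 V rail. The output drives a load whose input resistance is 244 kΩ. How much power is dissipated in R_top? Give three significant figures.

Total resistance from the source is R_top + (R_bot‖R_L) = 46.54 kΩ, so I = 27.9/46.54 kΩ = 0.5995 mA.
P = I²·R_top = (0.5995 mA)² × 4.70 kΩ = 1.69 mW.

P ≈ 1.69 mW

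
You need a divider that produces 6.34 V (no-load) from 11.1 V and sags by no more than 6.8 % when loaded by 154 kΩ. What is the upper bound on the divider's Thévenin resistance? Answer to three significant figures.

R_th ≤ 11.2 kΩ

Loading drop = R_th/(R_th + R_L) ≤ 0.0680, so R_th ≤ R_L · ε/(1−ε) = 154 kΩ × 0.0680/0.9320 = 11.2 kΩ.
(Any R1, R2 with R2/(R1+R2) = 0.571 and R1‖R2 ≤ 11.2 kΩ will meet the spec.)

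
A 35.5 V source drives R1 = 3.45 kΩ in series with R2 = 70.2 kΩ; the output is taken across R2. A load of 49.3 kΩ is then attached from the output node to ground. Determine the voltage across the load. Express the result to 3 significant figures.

V_out ≈ 31.7 V

The load sits in parallel with R2: R2‖R_L = (70.2 × 49.3) / (70.2 + 49.3) = 28.96 kΩ.
V_out = 35.5 × 28.96 / (3.45 + 28.96) = 35.5 × 28.96/32.41 = 31.7 V.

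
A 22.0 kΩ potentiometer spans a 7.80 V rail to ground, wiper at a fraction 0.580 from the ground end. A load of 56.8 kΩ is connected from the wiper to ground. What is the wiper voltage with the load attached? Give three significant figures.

The wiper splits the pot into (1−α)R = 9.240 kΩ above and αR = 12.76 kΩ below.
Lower section ‖ load = 10.42 kΩ.
V_wiper = 7.80 × 10.42/(9.240 + 10.42) = 4.13 V.

V ≈ 4.13 V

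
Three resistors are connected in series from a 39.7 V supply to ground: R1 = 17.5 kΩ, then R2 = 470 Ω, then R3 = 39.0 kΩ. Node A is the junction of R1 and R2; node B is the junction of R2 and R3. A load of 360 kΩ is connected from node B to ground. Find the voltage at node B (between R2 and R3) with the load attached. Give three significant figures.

V ≈ 26.3 V

At node B, R3 is in parallel with the load: R3‖R_L = 35190 Ω.
Below node A the resistance is R2 + (R3‖R_L) = 35660 Ω, so V_A = 39.7 × 35660/53160 = 26.63 V.
Then V_B = V_A × (R3‖R_L)/(R2 + R3‖R_L) = 26.63 × 35190/35660 = 26.3 V.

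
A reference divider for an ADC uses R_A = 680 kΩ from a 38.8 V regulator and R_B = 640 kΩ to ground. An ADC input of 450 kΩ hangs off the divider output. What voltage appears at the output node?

The load sits in parallel with R_B: R_B‖R_L = (640 × 450) / (640 + 450) = 264.2 kΩ.
V_out = 38.8 × 264.2 / (680 + 264.2) = 38.8 × 264.2/944.2 = 10.9 V.

V_out ≈ 10.9 V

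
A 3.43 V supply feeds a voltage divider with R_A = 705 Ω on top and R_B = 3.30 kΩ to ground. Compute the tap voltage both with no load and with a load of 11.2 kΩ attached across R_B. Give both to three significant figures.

Unloaded: 2.83 V; loaded: 2.69 V

Open-circuit: V = 3.43 × 3300/(705 + 3300) = 2.83 V.
With the load, R_B becomes R_B‖R_L = 2549 Ω, so V = 3.43 × 2549/3254 = 2.69 V.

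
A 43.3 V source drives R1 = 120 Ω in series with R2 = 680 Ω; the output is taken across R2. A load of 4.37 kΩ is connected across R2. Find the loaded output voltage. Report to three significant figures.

The load sits in parallel with R2: R2‖R_L = (680 × 4370) / (680 + 4370) = 588.4 Ω.
V_out = 43.3 × 588.4 / (120 + 588.4) = 43.3 × 588.4/708.4 = 36.0 V.

V_out ≈ 36.0 V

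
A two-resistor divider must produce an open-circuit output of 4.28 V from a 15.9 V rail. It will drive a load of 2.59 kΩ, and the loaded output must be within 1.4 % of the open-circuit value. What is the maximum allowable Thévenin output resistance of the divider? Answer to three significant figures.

R_th ≤ 36.8 Ω

Loading drop = R_th/(R_th + R_L) ≤ 0.0140, so R_th ≤ R_L · ε/(1−ε) = 2.59 kΩ × 0.0140/0.9860 = 36.8 Ω.
(Any R1, R2 with R2/(R1+R2) = 0.269 and R1‖R2 ≤ 36.8 Ω will meet the spec.)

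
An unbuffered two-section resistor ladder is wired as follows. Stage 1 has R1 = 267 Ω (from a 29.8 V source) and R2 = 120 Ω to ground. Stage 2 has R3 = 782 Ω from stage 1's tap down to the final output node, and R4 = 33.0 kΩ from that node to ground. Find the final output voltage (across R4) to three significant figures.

Stage 2 presents R3+R4 = 33780 Ω as a load on stage 1's tap.
Stage 1's lower leg becomes R2‖(R3+R4) = 119.6 Ω, so V_mid = 29.8 × 119.6/386.6 = 9.218 V.
Stage 2 is itself unloaded: V_out = V_mid × R4/(R3+R4) = 9.218 × 33000/33780 = 9.00 V.

V_out ≈ 9.00 V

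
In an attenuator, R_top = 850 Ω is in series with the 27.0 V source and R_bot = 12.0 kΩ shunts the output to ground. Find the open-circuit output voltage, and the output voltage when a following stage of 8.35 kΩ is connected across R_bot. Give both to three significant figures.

Unloaded: 25.2 V; loaded: 23.0 V

Open-circuit: V = 27.0 × 12000/(850 + 12000) = 25.2 V.
With the load, R_bot becomes R_bot‖R_L = 4924 Ω, so V = 27.0 × 4924/5774 = 23.0 V.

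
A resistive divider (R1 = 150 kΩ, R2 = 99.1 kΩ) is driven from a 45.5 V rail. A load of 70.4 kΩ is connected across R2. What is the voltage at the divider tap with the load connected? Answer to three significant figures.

The load sits in parallel with R2: R2‖R_L = (99.1 × 70.4) / (99.1 + 70.4) = 41.16 kΩ.
V_out = 45.5 × 41.16 / (150 + 41.16) = 45.5 × 41.16/191.2 = 9.80 V.
(Unloaded it would have been 18.1 V.)

V_out ≈ 9.80 V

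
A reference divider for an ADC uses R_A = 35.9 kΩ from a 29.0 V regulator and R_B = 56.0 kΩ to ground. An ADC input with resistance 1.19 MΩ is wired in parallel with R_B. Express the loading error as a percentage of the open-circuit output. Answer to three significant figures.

1.81 %

The divider's output (Thévenin) resistance is R_A‖R_B = 21.88 kΩ.
Fractional drop under load = R_th/(R_th + R_L) = 21.88 / (21.88 + 1190) = 0.01805.
So the output falls by 1.81 %.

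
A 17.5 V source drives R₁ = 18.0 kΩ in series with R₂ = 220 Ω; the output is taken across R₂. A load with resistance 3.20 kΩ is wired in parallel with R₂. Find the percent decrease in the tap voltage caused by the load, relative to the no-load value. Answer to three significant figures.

6.36 %

The divider's output (Thévenin) resistance is R₁‖R₂ = 217.3 Ω.
Fractional drop under load = R_th/(R_th + R_L) = 217.3 / (217.3 + 3200) = 0.06360.
So the output falls by 6.36 %.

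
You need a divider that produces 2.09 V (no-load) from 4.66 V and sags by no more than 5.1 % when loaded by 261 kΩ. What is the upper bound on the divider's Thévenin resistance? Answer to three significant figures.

R_th ≤ 14.0 kΩ

Loading drop = R_th/(R_th + R_L) ≤ 0.0510, so R_th ≤ R_L · ε/(1−ε) = 261 kΩ × 0.0510/0.9490 = 14.0 kΩ.
(Any R1, R2 with R2/(R1+R2) = 0.448 and R1‖R2 ≤ 14.0 kΩ will meet the spec.)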